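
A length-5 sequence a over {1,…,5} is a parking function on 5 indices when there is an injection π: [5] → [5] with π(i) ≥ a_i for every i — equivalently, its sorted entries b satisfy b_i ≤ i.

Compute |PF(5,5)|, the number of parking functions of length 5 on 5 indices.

1296

|PF| = 1·6^4 = 1 · 1296 = 1296
Check (5,4,3,2,1) → sorted (1,2,3,4,5): b_i ≤ i ∀i, a PF.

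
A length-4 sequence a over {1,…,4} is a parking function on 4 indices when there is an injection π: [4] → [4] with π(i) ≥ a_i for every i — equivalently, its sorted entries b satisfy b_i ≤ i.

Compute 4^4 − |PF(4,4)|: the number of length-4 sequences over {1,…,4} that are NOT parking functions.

131

Count = (4+1−4)·(4+1)^{4−1} = 1·125 = 125
One tuple (2,3,4,4) → sorted (2,3,4,4): b_1=2>1, not a PF.
Total 256; non-PF = 256−125 = 131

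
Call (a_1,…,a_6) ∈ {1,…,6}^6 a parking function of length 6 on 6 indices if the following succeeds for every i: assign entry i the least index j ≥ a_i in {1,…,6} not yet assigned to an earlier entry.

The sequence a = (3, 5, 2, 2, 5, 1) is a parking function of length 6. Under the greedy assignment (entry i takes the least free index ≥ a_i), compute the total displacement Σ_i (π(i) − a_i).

Σπ(i) = 1+…+6 = 21; Σa = 3+5+2+2+5+1 = 18; disp = 21−18 = 3.

3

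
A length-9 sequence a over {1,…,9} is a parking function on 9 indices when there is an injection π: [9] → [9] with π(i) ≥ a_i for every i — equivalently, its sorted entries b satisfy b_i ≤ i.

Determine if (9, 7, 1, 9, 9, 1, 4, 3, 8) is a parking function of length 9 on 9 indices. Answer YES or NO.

Rearranged: b = (1, 1, 3, 4, 7, 8, 9, 9, 9).
  b_1=1 ≤ 1
  b_2=1 ≤ 2
  b_3=3 ≤ 3
  b_4=4 ≤ 4
  b_5=7 > 5
  fails at i=5 ⇒ NO

NO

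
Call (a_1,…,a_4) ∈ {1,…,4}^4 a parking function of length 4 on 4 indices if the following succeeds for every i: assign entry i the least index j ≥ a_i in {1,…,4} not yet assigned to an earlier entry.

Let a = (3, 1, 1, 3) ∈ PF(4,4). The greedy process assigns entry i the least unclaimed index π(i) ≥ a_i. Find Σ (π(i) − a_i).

Σπ = 4·5/2 = 10 (π permutes [4]); Σa = 3+1+1+3 = 8; disp = 10−8 = 2.

2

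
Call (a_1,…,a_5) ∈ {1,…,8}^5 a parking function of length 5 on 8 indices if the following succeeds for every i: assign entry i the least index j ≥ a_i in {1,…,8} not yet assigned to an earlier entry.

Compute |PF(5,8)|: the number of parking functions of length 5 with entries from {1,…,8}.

26244

|PF(5,8)| = (8−5+1)·(8+1)^(5−1) = 4 · 6561 = 26244 (Konheim–Weiss)
Check (8,5,1,6,5) → sorted (1,5,5,6,8): b_i ≤ 3+i ∀i, a PF.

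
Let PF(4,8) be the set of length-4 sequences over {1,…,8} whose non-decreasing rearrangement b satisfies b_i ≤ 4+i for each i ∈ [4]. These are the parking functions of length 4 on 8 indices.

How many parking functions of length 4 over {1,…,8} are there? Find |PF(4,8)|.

Count = (8+1−4)·(8+1)^{4−1} = 5·729 = 3645 [KW]
Example (1,3,2,2) → sorted (1,2,2,3): b_i ≤ 4+i ∀i, a PF.

3645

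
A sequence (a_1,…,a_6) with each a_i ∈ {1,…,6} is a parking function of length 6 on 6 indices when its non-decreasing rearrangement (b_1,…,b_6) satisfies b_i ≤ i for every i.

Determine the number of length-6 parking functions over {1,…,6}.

16807

#PF = (7−6)·7^(6−1) = 1×16807 = 16807
One tuple (1,4,5,2,3,2) → sorted (1,2,2,3,4,5): b_i ≤ i ∀i, a PF.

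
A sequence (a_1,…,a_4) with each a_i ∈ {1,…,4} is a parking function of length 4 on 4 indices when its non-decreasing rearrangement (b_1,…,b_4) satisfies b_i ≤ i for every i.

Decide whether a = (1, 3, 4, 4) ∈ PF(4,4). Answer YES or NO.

NO

Order a: b = (1, 3, 4, 4).
  b_1=1 ≤ 1
  b_2=3 > 2
  fails at i=2 ⇒ NO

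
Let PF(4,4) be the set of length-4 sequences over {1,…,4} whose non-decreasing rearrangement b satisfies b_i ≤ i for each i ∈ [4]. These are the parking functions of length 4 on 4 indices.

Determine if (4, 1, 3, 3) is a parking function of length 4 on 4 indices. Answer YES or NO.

NO

Order a: b = (1, 3, 3, 4).
  b_1=1 ≤ 1
  b_2=3 > 2
  fails at i=2 ⇒ NO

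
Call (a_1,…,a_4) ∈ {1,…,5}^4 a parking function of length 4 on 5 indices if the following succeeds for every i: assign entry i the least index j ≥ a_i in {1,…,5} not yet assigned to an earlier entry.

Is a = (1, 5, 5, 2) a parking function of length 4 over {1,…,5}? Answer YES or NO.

NO

Order a: b = (1, 2, 5, 5).
  b_1=1 ≤ 2
  b_2=2 ≤ 3
  b_3=5 > 4
  fails at i=3 ⇒ NO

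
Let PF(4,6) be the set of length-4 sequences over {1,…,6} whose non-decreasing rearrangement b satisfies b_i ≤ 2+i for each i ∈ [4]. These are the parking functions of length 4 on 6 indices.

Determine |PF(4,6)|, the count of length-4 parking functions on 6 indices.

#PF = (6+1−4)·(6+1)^{4−1} = 3×343 = 1029
One tuple (6,4,5,1) → sorted (1,4,5,6): b_i ≤ 2+i ∀i, a PF.

1029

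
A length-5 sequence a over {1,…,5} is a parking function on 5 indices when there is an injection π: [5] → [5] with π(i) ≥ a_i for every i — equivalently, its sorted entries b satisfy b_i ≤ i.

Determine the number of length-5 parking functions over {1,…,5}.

|PF| = (5+1−5)·(5+1)^{5−1} = 1×1296 = 1296 (Pollak)
E.g. (2,1,2,5,3) → sorted (1,2,2,3,5): b_i ≤ i ∀i, a PF.

1296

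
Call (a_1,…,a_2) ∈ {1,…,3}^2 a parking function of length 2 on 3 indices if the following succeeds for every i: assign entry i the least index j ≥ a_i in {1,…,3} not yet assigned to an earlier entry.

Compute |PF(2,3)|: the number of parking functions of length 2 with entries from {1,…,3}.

Count = (3+1−2)·(3+1)^{2−1} = 2 · 4 = 8 [KW]
E.g. (3,2) → sorted (2,3): b_i ≤ 1+i ∀i, a PF.

8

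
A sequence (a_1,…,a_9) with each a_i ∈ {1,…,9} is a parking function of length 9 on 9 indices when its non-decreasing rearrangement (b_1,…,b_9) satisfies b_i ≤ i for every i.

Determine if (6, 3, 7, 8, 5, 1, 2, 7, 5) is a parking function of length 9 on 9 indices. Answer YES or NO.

Order a: b = (1, 2, 3, 5, 5, 6, 7, 7, 8).
  b_1=1 ≤ 1
  b_2=2 ≤ 2
  b_3=3 ≤ 3
  b_4=5 > 4
  fails at i=4 ⇒ NO

NO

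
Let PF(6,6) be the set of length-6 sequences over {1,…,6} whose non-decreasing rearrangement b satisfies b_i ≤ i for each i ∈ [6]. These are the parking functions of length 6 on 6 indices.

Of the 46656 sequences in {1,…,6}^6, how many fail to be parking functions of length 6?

#PF = 1·7^5 = 1·16807 = 16807 (Pollak)
One tuple (4,5,4,4,4,2) → sorted (2,4,4,4,4,5): b_1=2>1, not a PF.
So 46656 − 16807 = 29849 fail.

29849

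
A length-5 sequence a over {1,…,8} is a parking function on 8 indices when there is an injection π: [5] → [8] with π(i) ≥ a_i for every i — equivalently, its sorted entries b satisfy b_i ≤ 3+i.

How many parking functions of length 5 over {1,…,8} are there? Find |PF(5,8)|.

|PF| = (8+1−5)·(8+1)^{5−1} = 4·6561 = 26244 (Pollak)
E.g. (2,7,6,6,3) → sorted (2,3,6,6,7): b_i ≤ 3+i ∀i, a PF.

26244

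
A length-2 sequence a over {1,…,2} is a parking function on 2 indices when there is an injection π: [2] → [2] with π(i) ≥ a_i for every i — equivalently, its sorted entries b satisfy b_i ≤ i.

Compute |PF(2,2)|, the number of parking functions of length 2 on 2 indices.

3

|PF(2,2)| = (2−2+1)·(2+1)^(2−1) = 1×3 = 3 (Pollak)
One tuple (2,1) → sorted (1,2): b_i ≤ i ∀i, a PF.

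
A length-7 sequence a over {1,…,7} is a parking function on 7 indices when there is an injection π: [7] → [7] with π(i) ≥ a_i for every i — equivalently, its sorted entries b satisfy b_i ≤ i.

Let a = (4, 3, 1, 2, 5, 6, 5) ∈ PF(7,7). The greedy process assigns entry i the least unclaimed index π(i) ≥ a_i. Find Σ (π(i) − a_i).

Σπ = 7·8/2 = 28 (π permutes [7]); Σa = 4+3+1+2+5+6+5 = 26; disp = 28−26 = 2.

2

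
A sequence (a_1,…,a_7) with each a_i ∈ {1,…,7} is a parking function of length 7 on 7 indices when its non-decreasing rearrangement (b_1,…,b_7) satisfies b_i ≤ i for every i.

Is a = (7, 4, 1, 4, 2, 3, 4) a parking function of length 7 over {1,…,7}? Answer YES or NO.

Rearranged: b = (1, 2, 3, 4, 4, 4, 7).
  b_1=1 ≤ 1
  b_2=2 ≤ 2
  b_3=3 ≤ 3
  b_4=4 ≤ 4
  b_5=4 ≤ 5
  b_6=4 ≤ 6
  b_7=7 ≤ 7
All bounds hold ⇒ YES

YES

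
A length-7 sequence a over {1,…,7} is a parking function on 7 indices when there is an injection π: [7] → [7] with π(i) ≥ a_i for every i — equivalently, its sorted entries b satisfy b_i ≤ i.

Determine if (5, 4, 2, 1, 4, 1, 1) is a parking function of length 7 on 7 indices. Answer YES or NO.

YES

Order a: b = (1, 1, 1, 2, 4, 4, 5).
  b_1=1 ≤ 1
  b_2=1 ≤ 2
  b_3=1 ≤ 3
  b_4=2 ≤ 4
  b_5=4 ≤ 5
  b_6=4 ≤ 6
  b_7=5 ≤ 7
All bounds hold ⇒ YES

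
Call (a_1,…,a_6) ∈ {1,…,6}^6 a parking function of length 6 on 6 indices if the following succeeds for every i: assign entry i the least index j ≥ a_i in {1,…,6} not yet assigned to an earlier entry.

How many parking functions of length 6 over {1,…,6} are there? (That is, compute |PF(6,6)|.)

16807

Count = (7−6)·7^(6−1) = 1×16807 = 16807 [KW]
E.g. (6,1,3,4,4,2) → sorted (1,2,3,4,4,6): b_i ≤ i ∀i, a PF.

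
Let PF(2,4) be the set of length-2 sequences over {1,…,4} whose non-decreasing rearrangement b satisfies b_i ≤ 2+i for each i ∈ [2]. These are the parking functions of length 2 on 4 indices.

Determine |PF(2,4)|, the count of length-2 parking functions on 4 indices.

15

|PF| = (5−2)·5^(2−1) = 3·5 = 15 [KW]
One tuple (3,1) → sorted (1,3): b_i ≤ 2+i ∀i, a PF.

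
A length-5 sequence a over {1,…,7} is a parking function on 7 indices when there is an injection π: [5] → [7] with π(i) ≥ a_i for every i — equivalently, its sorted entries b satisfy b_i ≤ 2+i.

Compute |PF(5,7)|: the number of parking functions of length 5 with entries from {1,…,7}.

Count = (7−5+1)·(7+1)^(5−1) = 3×4096 = 12288
E.g. (1,4,4,5,4) → sorted (1,4,4,4,5): b_i ≤ 2+i ∀i, a PF.

12288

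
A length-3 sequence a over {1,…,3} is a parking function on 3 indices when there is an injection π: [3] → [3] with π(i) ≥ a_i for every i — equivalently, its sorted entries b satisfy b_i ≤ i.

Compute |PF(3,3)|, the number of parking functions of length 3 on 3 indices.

16

|PF(3,3)| = 1·4^2 = 1·16 = 16
Check (1,3,1) → sorted (1,1,3): b_i ≤ i ∀i, a PF.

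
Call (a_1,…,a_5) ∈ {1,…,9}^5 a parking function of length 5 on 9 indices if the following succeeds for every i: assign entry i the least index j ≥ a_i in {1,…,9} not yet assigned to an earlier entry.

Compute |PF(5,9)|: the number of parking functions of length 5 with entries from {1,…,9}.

50000

Count = (10−5)·10^(5−1) = 5×10000 = 50000 (Pollak)
One tuple (4,4,6,4,2) → sorted (2,4,4,4,6): b_i ≤ 4+i ∀i, a PF.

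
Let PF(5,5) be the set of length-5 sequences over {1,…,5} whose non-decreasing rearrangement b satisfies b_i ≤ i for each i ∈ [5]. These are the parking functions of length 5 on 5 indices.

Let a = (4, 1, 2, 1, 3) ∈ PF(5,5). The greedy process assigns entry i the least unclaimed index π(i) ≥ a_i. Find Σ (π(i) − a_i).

4

Σπ = 5·6/2 = 15 (π permutes [5]); Σa = 4+1+2+1+3 = 11; disp = 15−11 = 4.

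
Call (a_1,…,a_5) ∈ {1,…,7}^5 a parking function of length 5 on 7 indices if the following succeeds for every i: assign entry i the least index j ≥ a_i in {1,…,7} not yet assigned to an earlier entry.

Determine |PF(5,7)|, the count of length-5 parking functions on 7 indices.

|PF| = (8−5)·8^(5−1) = 3 · 4096 = 12288 (Konheim–Weiss)
Example (2,3,2,6,5) → sorted (2,2,3,5,6): b_i ≤ 2+i ∀i, a PF.

12288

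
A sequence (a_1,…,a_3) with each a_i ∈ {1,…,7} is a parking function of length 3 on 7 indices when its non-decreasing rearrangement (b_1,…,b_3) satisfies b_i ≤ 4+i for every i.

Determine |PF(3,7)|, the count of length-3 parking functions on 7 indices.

|PF| = (8−3)·8^(3−1) = 5×64 = 320 (Konheim–Weiss)
Check (2,6,3) → sorted (2,3,6): b_i ≤ 4+i ∀i, a PF.

320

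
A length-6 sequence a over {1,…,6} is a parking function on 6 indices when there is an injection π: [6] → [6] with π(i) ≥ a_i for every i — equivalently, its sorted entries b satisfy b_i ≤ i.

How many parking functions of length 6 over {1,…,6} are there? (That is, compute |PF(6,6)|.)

|PF| = (6−6+1)·(6+1)^(6−1) = 1 · 16807 = 16807 (Konheim–Weiss)
Example (1,2,1,5,1,5) → sorted (1,1,1,2,5,5): b_i ≤ i ∀i, a PF.

16807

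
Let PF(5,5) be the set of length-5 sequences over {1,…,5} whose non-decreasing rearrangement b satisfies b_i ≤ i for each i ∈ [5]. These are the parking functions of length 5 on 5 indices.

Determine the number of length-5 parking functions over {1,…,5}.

|PF(5,5)| = (5+1−5)·(5+1)^{5−1} = 1·1296 = 1296 (Konheim–Weiss)
Example (2,4,4,1,2) → sorted (1,2,2,4,4): b_i ≤ i ∀i, a PF.

1296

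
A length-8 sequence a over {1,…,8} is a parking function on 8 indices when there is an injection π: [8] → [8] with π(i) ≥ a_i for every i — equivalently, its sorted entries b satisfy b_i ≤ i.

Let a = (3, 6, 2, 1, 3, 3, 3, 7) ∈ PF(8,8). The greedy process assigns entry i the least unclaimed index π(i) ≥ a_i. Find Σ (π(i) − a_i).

8

Σπ(i) = 1+…+8 = 36; Σa = 3+6+2+1+3+3+3+7 = 28; disp = 36−28 = 8.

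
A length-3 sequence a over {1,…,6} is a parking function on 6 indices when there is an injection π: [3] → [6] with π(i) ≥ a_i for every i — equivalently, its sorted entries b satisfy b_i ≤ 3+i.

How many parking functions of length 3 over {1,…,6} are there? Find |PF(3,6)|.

|PF| = 4·7^2 = 4 · 49 = 196 (Konheim–Weiss)
Example (4,5,2) → sorted (2,4,5): b_i ≤ 3+i ∀i, a PF.

196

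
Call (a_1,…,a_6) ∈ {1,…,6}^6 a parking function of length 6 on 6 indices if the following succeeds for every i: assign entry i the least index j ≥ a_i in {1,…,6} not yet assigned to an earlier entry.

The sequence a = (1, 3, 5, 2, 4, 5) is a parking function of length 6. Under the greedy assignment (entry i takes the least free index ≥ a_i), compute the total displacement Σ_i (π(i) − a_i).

1

Σπ = 6·7/2 = 21 (π permutes [6]); Σa = 1+3+5+2+4+5 = 20; disp = 21−20 = 1.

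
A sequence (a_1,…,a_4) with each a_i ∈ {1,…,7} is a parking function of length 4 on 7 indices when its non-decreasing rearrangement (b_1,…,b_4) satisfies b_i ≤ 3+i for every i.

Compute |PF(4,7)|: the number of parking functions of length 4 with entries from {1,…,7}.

|PF| = (7+1−4)·(7+1)^{4−1} = 4 · 512 = 2048 (Konheim–Weiss)
One tuple (4,4,6,5) → sorted (4,4,5,6): b_i ≤ 3+i ∀i, a PF.

2048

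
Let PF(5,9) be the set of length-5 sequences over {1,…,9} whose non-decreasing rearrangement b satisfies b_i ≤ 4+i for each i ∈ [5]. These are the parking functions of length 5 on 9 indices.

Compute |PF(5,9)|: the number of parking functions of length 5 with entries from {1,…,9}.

50000

Count = (10−5)·10^(5−1) = 5 · 10000 = 50000 (Konheim–Weiss)
Check (5,3,6,3,6) → sorted (3,3,5,6,6): b_i ≤ 4+i ∀i, a PF.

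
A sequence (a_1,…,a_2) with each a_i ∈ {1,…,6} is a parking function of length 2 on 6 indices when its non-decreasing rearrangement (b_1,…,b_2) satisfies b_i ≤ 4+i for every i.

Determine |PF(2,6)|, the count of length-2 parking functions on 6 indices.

35

|PF(2,6)| = 5·7^1 = 5 · 7 = 35 [KW]
Check (4,6) → sorted (4,6): b_i ≤ 4+i ∀i, a PF.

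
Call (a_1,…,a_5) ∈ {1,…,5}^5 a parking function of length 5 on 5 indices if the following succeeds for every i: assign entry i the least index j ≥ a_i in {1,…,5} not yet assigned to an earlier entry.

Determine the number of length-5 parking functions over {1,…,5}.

1296

|PF| = 1·6^4 = 1·1296 = 1296
E.g. (5,4,2,1,1) → sorted (1,1,2,4,5): b_i ≤ i ∀i, a PF.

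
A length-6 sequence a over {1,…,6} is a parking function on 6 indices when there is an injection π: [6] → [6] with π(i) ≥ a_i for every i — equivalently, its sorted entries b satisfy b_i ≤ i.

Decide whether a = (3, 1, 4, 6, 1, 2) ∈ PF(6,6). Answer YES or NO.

YES

Order a: b = (1, 1, 2, 3, 4, 6).
  b_1=1 ≤ 1
  b_2=1 ≤ 2
  b_3=2 ≤ 3
  b_4=3 ≤ 4
  b_5=4 ≤ 5
  b_6=6 ≤ 6
All bounds hold ⇒ YES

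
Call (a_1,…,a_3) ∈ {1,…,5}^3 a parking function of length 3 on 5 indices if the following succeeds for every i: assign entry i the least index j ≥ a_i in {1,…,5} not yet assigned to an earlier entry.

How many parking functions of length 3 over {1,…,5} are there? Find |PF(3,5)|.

108

#PF = (5+1−3)·(5+1)^{3−1} = 3·36 = 108 (Konheim–Weiss)
E.g. (3,5,3) → sorted (3,3,5): b_i ≤ 2+i ∀i, a PF.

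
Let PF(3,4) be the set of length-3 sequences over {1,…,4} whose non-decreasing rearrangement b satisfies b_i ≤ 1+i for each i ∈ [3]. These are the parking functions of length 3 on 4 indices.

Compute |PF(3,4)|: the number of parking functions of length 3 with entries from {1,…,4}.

|PF(3,4)| = 2·5^2 = 2 · 25 = 50 [KW]
Check (3,1,1) → sorted (1,1,3): b_i ≤ 1+i ∀i, a PF.

50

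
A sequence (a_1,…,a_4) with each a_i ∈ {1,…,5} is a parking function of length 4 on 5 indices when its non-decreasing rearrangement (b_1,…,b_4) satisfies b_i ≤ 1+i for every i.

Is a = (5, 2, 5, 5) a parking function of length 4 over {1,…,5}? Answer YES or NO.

Sorted: b = (2, 5, 5, 5).
  b_1=2 ≤ 2
  b_2=5 > 3
  fails at i=2 ⇒ NO

NO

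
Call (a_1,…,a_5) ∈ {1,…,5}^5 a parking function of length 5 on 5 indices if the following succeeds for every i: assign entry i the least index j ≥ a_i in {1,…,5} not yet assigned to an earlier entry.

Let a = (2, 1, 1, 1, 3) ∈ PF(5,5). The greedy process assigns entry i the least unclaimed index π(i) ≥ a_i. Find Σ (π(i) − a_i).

7

Σπ = 5·6/2 = 15 (π permutes [5]); Σa = 2+1+1+1+3 = 8; disp = 15−8 = 7.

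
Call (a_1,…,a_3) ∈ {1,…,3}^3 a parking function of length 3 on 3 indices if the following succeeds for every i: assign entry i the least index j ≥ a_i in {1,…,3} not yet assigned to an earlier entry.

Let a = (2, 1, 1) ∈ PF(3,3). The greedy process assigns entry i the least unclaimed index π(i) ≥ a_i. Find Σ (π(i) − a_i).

Σπ = 3·4/2 = 6 (π permutes [3]); Σa = 2+1+1 = 4; disp = 6−4 = 2.

2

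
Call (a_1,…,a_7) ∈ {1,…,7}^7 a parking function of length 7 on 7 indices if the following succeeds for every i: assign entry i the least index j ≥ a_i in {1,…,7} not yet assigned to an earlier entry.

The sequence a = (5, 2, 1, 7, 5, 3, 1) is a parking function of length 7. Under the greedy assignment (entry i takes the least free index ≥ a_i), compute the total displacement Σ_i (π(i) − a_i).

Σπ = 28 ({1..7} each once); Σa = 5+2+1+7+5+3+1 = 24; disp = 28−24 = 4.

4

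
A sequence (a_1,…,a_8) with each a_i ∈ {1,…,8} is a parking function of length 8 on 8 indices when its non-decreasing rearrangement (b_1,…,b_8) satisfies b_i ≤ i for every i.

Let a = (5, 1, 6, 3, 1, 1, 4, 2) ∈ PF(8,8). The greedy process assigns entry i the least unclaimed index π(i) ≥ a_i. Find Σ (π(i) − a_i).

Σπ = 36 ({1..8} each once); Σa = 5+1+6+3+1+1+4+2 = 23; disp = 36−23 = 13.

13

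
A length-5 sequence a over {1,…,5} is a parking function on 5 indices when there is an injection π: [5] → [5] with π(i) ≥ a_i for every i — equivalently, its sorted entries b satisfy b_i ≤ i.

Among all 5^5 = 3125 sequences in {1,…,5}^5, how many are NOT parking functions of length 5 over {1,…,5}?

Count = (5+1−5)·(5+1)^{5−1} = 1×1296 = 1296
Check (1,4,4,4,3) → sorted (1,3,4,4,4): b_2=3>2, not a PF.
5^5 − 1296 = 3125 − 1296 = 1829

1829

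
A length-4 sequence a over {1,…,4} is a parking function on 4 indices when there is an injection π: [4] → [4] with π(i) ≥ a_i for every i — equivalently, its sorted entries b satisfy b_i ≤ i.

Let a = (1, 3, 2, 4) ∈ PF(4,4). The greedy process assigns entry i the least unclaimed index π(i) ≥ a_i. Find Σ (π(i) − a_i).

0

Σπ = 10 ({1..4} each once); Σa = 1+3+2+4 = 10; disp = 10−10 = 0.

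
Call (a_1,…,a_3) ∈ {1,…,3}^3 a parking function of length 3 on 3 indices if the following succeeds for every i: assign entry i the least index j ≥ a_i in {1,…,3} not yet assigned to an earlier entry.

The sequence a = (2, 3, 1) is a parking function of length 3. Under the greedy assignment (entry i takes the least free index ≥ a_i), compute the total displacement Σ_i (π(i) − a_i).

0

Σπ = 6 ({1..3} each once); Σa = 2+3+1 = 6; disp = 6−6 = 0.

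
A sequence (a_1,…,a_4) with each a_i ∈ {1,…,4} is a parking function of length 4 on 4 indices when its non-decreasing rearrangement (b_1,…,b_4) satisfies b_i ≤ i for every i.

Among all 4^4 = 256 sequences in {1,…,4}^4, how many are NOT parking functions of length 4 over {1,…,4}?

131

Count = (5−4)·5^(4−1) = 1 · 125 = 125
Example (2,4,3,2) → sorted (2,2,3,4): b_1=2>1, not a PF.
4^4 − 125 = 256 − 125 = 131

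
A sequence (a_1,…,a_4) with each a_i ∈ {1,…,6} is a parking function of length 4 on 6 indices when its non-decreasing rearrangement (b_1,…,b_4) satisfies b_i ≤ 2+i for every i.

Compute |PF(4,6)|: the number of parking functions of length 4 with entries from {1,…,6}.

Count = (6−4+1)·(6+1)^(4−1) = 3 · 343 = 1029 (Pollak)
Check (4,6,1,1) → sorted (1,1,4,6): b_i ≤ 2+i ∀i, a PF.

1029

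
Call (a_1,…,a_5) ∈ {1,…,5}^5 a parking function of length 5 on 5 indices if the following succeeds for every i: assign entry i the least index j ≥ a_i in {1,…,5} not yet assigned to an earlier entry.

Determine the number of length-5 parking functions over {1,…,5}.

1296

Count = (5+1−5)·(5+1)^{5−1} = 1×1296 = 1296
Check (1,3,5,3,1) → sorted (1,1,3,3,5): b_i ≤ i ∀i, a PF.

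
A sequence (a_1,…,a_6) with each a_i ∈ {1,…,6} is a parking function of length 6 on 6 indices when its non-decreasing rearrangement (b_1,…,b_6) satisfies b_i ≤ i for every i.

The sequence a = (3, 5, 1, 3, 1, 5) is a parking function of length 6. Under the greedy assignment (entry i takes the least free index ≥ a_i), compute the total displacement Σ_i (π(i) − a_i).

3

Σπ = 6·7/2 = 21 (π permutes [6]); Σa = 3+5+1+3+1+5 = 18; disp = 21−18 = 3.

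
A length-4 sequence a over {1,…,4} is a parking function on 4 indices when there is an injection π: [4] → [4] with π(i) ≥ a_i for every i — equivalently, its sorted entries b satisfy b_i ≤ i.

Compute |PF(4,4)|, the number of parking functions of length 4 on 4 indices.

125

Count = (4−4+1)·(4+1)^(4−1) = 1×125 = 125 (Konheim–Weiss)
One tuple (2,1,2,4) → sorted (1,2,2,4): b_i ≤ i ∀i, a PF.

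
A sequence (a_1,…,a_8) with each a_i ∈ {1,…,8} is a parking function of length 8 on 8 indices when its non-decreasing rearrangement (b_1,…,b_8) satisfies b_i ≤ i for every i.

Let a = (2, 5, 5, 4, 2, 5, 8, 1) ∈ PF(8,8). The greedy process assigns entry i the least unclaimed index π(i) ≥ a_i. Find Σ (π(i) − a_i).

4

Σπ = 36 ({1..8} each once); Σa = 2+5+5+4+2+5+8+1 = 32; disp = 36−32 = 4.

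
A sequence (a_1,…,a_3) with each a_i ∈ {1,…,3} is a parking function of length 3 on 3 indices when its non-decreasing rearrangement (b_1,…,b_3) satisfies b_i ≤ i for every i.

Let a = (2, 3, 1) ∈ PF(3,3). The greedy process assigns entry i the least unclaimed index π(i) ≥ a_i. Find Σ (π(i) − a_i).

0

Σπ(i) = 1+…+3 = 6; Σa = 2+3+1 = 6; disp = 6−6 = 0.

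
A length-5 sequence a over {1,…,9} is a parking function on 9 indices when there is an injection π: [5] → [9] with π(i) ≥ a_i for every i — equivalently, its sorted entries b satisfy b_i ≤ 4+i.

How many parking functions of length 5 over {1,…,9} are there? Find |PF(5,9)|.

50000

|PF(5,9)| = (9+1−5)·(9+1)^{5−1} = 5·10000 = 50000 (Pollak)
One tuple (5,7,9,6,2) → sorted (2,5,6,7,9): b_i ≤ 4+i ∀i, a PF.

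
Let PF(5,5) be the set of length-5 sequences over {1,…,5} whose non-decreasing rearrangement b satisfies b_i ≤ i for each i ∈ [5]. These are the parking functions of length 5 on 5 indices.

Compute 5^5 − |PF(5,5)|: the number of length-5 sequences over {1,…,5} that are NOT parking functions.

#PF = (5−5+1)·(5+1)^(5−1) = 1×1296 = 1296 (Pollak)
E.g. (5,4,4,4,5) → sorted (4,4,4,5,5): b_1=4>1, not a PF.
So 3125 − 1296 = 1829 fail.

1829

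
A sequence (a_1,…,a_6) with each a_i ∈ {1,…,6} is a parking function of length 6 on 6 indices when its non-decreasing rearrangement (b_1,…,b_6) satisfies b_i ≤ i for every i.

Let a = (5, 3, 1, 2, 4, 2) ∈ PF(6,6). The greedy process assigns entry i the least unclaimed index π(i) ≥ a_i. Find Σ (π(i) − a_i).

Σπ = 6·7/2 = 21 (π permutes [6]); Σa = 5+3+1+2+4+2 = 17; disp = 21−17 = 4.

4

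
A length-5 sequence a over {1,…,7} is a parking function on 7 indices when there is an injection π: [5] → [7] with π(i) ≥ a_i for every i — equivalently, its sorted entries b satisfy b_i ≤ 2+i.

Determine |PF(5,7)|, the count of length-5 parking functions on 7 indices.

12288

#PF = (8−5)·8^(5−1) = 3·4096 = 12288 (Pollak)
Check (1,6,4,2,2) → sorted (1,2,2,4,6): b_i ≤ 2+i ∀i, a PF.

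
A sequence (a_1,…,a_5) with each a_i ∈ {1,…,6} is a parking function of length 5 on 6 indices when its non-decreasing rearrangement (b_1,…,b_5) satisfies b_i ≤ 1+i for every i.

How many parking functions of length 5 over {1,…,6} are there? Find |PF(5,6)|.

|PF| = 2·7^4 = 2·2401 = 4802
E.g. (5,2,1,1,5) → sorted (1,1,2,5,5): b_i ≤ 1+i ∀i, a PF.

4802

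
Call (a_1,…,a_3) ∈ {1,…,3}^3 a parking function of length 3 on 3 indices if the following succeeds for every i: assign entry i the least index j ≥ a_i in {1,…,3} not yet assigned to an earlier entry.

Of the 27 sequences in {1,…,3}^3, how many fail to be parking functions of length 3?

11

#PF = (3+1−3)·(3+1)^{3−1} = 1×16 = 16 [KW]
Example (3,1,3) → sorted (1,3,3): b_2=3>2, not a PF.
So 27 − 16 = 11 fail.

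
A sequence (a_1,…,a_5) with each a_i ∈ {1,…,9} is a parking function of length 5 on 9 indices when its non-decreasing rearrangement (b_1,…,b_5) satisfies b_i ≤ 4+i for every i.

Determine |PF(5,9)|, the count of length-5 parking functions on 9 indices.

|PF| = (9−5+1)·(9+1)^(5−1) = 5 · 10000 = 50000 [KW]
Example (5,1,3,5,9) → sorted (1,3,5,5,9): b_i ≤ 4+i ∀i, a PF.

50000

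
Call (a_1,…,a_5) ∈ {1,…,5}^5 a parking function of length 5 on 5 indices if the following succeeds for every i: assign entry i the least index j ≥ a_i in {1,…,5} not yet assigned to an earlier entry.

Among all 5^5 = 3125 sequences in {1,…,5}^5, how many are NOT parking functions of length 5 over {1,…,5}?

#PF = (6−5)·6^(5−1) = 1 · 1296 = 1296
Example (2,5,5,3,4) → sorted (2,3,4,5,5): b_1=2>1, not a PF.
5^5 − 1296 = 3125 − 1296 = 1829

1829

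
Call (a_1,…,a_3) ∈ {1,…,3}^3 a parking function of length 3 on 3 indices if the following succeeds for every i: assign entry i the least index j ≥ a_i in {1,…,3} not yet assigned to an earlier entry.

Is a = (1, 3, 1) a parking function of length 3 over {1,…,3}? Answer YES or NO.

Rearranged: b = (1, 1, 3).
  b_1=1 ≤ 1
  b_2=1 ≤ 2
  b_3=3 ≤ 3
All bounds hold ⇒ YES

YES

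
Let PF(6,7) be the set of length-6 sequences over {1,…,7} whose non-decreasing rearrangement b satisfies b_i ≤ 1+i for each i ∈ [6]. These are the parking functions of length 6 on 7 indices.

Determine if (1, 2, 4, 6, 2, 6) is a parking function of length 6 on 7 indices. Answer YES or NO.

Sorted: b = (1, 2, 2, 4, 6, 6).
  b_1=1 ≤ 2
  b_2=2 ≤ 3
  b_3=2 ≤ 4
  b_4=4 ≤ 5
  b_5=6 ≤ 6
  b_6=6 ≤ 7
All bounds hold ⇒ YES

YES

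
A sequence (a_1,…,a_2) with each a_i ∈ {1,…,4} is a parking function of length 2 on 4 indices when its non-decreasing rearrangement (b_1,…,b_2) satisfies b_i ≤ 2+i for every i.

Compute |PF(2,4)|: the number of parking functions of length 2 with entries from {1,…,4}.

|PF| = (4−2+1)·(4+1)^(2−1) = 3 · 5 = 15
Check (2,1) → sorted (1,2): b_i ≤ 2+i ∀i, a PF.

15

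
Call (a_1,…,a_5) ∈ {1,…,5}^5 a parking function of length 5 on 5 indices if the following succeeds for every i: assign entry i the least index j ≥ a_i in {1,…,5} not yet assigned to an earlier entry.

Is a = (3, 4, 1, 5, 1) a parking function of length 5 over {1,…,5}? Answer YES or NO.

YES

Rearranged: b = (1, 1, 3, 4, 5).
  b_1=1 ≤ 1
  b_2=1 ≤ 2
  b_3=3 ≤ 3
  b_4=4 ≤ 4
  b_5=5 ≤ 5
All bounds hold ⇒ YES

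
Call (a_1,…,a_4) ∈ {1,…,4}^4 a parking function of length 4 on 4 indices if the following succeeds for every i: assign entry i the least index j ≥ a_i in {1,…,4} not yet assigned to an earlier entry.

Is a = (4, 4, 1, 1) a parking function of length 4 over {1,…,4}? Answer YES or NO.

Order a: b = (1, 1, 4, 4).
  b_1=1 ≤ 1
  b_2=1 ≤ 2
  b_3=4 > 3
  fails at i=3 ⇒ NO

NO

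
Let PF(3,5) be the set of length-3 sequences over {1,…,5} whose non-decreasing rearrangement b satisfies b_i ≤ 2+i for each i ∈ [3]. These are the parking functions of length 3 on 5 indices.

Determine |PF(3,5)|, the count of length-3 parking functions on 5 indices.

|PF(3,5)| = 3·6^2 = 3×36 = 108
Example (2,4,4) → sorted (2,4,4): b_i ≤ 2+i ∀i, a PF.

108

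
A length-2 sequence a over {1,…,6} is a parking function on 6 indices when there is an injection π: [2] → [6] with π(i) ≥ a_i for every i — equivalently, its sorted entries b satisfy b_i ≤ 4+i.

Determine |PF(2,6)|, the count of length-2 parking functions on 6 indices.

|PF(2,6)| = (6−2+1)·(6+1)^(2−1) = 5 · 7 = 35
One tuple (6,5) → sorted (5,6): b_i ≤ 4+i ∀i, a PF.

35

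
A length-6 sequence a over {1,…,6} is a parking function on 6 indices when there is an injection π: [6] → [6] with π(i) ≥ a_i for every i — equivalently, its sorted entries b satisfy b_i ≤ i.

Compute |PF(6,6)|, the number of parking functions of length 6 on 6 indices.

16807

|PF(6,6)| = (6+1−6)·(6+1)^{6−1} = 1·16807 = 16807 (Pollak)
E.g. (2,4,1,3,5,1) → sorted (1,1,2,3,4,5): b_i ≤ i ∀i, a PF.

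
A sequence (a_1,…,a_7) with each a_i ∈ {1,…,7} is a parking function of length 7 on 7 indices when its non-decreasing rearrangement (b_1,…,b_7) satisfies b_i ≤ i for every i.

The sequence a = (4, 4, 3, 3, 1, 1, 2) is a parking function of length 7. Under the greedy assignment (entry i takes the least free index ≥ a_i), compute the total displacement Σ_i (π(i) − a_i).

Σπ(i) = 1+…+7 = 28; Σa = 4+4+3+3+1+1+2 = 18; disp = 28−18 = 10.

10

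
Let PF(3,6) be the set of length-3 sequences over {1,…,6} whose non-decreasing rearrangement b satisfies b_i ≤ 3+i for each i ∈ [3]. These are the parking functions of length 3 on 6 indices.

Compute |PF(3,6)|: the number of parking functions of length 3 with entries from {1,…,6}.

Count = (6−3+1)·(6+1)^(3−1) = 4×49 = 196 (Konheim–Weiss)
One tuple (2,4,4) → sorted (2,4,4): b_i ≤ 3+i ∀i, a PF.

196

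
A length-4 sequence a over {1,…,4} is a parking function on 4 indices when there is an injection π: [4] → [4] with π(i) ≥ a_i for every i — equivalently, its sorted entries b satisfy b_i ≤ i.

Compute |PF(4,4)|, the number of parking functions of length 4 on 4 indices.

125

#PF = 1·5^3 = 1·125 = 125 (Konheim–Weiss)
Check (1,1,1,4) → sorted (1,1,1,4): b_i ≤ i ∀i, a PF.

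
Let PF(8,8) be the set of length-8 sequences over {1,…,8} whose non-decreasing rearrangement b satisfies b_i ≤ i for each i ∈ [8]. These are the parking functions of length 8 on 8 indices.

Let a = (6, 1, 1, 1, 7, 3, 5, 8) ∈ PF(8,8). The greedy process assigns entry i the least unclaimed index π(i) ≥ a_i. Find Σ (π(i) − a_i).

Σπ = 36 ({1..8} each once); Σa = 6+1+1+1+7+3+5+8 = 32; disp = 36−32 = 4.

4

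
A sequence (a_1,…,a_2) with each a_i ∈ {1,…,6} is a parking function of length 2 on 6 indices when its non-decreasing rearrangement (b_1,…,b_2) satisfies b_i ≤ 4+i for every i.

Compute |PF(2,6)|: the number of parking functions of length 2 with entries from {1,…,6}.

Count = (6+1−2)·(6+1)^{2−1} = 5·7 = 35 (Pollak)
One tuple (1,6) → sorted (1,6): b_i ≤ 4+i ∀i, a PF.

35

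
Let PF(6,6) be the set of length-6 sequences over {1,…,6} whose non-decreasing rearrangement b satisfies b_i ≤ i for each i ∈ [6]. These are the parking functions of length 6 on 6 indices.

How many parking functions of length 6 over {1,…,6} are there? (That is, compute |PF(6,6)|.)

16807

Count = (6−6+1)·(6+1)^(6−1) = 1×16807 = 16807 (Pollak)
Example (2,4,4,1,6,1) → sorted (1,1,2,4,4,6): b_i ≤ i ∀i, a PF.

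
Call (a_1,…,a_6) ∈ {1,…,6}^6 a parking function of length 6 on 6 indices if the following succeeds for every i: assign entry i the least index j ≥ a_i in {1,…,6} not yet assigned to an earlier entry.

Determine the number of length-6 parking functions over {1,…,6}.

16807

|PF| = 1·7^5 = 1·16807 = 16807 [KW]
Check (2,1,6,3,3,4) → sorted (1,2,3,3,4,6): b_i ≤ i ∀i, a PF.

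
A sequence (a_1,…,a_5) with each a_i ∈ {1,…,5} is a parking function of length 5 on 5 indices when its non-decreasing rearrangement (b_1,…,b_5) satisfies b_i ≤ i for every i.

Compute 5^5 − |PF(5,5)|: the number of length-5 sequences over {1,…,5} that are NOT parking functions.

#PF = (5+1−5)·(5+1)^{5−1} = 1×1296 = 1296
E.g. (4,3,5,3,5) → sorted (3,3,4,5,5): b_1=3>1, not a PF.
Total 3125; non-PF = 3125−1296 = 1829

1829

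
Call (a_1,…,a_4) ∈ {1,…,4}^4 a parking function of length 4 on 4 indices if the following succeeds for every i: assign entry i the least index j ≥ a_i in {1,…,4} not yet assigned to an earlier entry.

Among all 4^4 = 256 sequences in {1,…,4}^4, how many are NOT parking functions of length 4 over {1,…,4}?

131

|PF(4,4)| = (4+1−4)·(4+1)^{4−1} = 1 · 125 = 125
One tuple (3,4,4,3) → sorted (3,3,4,4): b_1=3>1, not a PF.
So 256 − 125 = 131 fail.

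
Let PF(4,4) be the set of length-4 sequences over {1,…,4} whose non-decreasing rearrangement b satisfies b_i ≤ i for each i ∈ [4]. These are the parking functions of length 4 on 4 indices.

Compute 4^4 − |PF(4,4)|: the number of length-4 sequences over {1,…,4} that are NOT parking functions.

131

#PF = (5−4)·5^(4−1) = 1×125 = 125
Example (1,4,4,3) → sorted (1,3,4,4): b_2=3>2, not a PF.
So 256 − 125 = 131 fail.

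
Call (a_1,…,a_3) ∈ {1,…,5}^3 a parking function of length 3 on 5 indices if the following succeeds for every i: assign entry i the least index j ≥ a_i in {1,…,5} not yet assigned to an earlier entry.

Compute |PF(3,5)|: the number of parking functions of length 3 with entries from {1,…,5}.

#PF = 3·6^2 = 3×36 = 108 [KW]
Check (1,1,4) → sorted (1,1,4): b_i ≤ 2+i ∀i, a PF.

108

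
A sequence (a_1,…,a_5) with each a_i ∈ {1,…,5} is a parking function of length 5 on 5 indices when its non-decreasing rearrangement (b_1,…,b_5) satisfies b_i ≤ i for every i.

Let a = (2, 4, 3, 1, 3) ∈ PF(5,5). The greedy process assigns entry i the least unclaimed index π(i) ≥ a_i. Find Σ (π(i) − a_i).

Σπ = 15 ({1..5} each once); Σa = 2+4+3+1+3 = 13; disp = 15−13 = 2.

2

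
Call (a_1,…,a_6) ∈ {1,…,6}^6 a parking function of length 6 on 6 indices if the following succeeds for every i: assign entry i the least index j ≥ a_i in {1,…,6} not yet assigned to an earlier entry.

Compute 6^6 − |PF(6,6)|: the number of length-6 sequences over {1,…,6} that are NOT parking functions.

#PF = (6−6+1)·(6+1)^(6−1) = 1×16807 = 16807 (Pollak)
One tuple (6,4,4,5,6,3) → sorted (3,4,4,5,6,6): b_1=3>1, not a PF.
Total 46656; non-PF = 46656−16807 = 29849

29849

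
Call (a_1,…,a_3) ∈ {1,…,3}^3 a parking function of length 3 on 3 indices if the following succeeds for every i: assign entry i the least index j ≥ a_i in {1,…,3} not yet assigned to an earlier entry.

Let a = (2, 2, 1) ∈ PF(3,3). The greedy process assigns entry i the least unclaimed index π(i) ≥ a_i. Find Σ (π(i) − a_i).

1

Σπ = 6 ({1..3} each once); Σa = 2+2+1 = 5; disp = 6−5 = 1.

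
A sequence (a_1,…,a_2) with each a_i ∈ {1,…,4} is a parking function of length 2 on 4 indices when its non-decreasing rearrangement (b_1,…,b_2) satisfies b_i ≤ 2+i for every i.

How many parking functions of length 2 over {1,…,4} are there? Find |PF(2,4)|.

15

|PF(2,4)| = (4+1−2)·(4+1)^{2−1} = 3×5 = 15
One tuple (3,3) → sorted (3,3): b_i ≤ 2+i ∀i, a PF.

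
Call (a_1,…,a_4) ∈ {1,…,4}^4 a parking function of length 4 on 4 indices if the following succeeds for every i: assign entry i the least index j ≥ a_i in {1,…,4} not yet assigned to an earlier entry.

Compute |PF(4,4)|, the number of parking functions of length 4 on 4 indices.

125

#PF = (5−4)·5^(4−1) = 1×125 = 125
Check (1,4,2,3) → sorted (1,2,3,4): b_i ≤ i ∀i, a PF.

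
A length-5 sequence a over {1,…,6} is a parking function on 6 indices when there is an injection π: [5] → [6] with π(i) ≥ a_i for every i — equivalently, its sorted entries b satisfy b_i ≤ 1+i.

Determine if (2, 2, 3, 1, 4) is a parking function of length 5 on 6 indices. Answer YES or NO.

YES

Order a: b = (1, 2, 2, 3, 4).
  b_1=1 ≤ 2
  b_2=2 ≤ 3
  b_3=2 ≤ 4
  b_4=3 ≤ 5
  b_5=4 ≤ 6
All bounds hold ⇒ YES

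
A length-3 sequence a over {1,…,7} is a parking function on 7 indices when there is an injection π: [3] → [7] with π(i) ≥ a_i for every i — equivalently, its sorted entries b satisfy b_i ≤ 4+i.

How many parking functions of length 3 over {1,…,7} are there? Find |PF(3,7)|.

320

|PF| = (8−3)·8^(3−1) = 5 · 64 = 320
One tuple (3,7,6) → sorted (3,6,7): b_i ≤ 4+i ∀i, a PF.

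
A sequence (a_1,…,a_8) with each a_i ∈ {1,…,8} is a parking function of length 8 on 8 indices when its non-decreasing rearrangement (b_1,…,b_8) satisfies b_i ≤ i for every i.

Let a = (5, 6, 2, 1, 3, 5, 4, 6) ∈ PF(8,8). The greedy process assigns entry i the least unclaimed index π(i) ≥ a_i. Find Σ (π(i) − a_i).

4

Σπ = 36 ({1..8} each once); Σa = 5+6+2+1+3+5+4+6 = 32; disp = 36−32 = 4.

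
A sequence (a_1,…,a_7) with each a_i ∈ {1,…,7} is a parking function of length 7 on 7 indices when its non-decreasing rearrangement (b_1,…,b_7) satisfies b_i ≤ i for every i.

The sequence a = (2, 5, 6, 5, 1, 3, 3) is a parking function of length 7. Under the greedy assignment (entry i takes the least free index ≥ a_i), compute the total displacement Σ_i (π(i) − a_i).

Σπ(i) = 1+…+7 = 28; Σa = 2+5+6+5+1+3+3 = 25; disp = 28−25 = 3.

3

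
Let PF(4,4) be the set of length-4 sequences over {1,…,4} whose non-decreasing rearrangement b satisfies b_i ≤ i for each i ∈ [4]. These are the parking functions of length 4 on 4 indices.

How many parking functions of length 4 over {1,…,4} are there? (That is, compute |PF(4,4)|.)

125

Count = (5−4)·5^(4−1) = 1·125 = 125 [KW]
E.g. (1,1,4,2) → sorted (1,1,2,4): b_i ≤ i ∀i, a PF.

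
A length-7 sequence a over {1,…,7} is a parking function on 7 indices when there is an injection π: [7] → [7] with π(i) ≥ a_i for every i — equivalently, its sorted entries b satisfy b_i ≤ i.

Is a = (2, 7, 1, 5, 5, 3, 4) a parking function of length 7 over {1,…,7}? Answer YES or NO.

Rearranged: b = (1, 2, 3, 4, 5, 5, 7).
  b_1=1 ≤ 1
  b_2=2 ≤ 2
  b_3=3 ≤ 3
  b_4=4 ≤ 4
  b_5=5 ≤ 5
  b_6=5 ≤ 6
  b_7=7 ≤ 7
All bounds hold ⇒ YES

YES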